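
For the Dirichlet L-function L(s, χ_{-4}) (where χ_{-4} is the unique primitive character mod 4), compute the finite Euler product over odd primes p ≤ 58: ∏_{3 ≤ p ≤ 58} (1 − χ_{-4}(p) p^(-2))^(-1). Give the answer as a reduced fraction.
∏ = 6080498115610191266973991/6635764829241999360000000

The odd primes p ≤ 58 are [3, 5, 7, 11, 13, 17, 19, 23, 29, 31, 37, 41, 43, 47, 53]. For each, χ(p) = 1 if p ≡ 1 mod 4, χ(p) = −1 if p ≡ 3 mod 4. Taking (1 − χ(p)/p^2)^(-1) = p^2/(p^2 − χ(p)): (1 − (-1)/3^2)^(-1) · (1 − (1)/5^2)^(-1) · (1 − (-1)/7^2)^(-1) · (1 − (-1)/11^2)^(-1) · (1 − (1)/13^2)^(-1) · (1 − (1)/17^2)^(-1) · (1 − (-1)/19^2)^(-1) · (1 − (-1)/23^2)^(-1) · (1 − (1)/29^2)^(-1) · (1 − (-1)/31^2)^(-1) · (1 − (1)/37^2)^(-1) · (1 − (1)/41^2)^(-1) · (1 − (-1)/43^2)^(-1) · (1 − (-1)/47^2)^(-1) · (1 − (1)/53^2)^(-1) = 6080498115610191266973991/6635764829241999360000000.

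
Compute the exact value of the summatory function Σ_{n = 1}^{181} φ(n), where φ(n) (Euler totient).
Σ_{n ≤ 181} φ(n) = 10060

Compute φ(n) for each 1 ≤ n ≤ 181: φ(1) = 1, φ(2) = 1, φ(3) = 2, φ(4) = 2, φ(5) = 4, φ(6) = 2, φ(7) = 6, φ(8) = 4, φ(9) = 6, φ(10) = 4, φ(11) = 10, φ(12) = 4, φ(13) = 12, φ(14) = 6, φ(15) = 8, φ(16) = 8, φ(17) = 16, φ(18) = 6, φ(19) = 18, φ(20) = 8, φ(21) = 12, φ(22) = 10, φ(23) = 22, φ(24) = 8, φ(25) = 20, φ(26) = 12, φ(27) = 18, φ(28) = 12, φ(29) = 28, φ(30) = 8, φ(31) = 30, φ(32) = 16, φ(33) = 20, φ(34) = 16, φ(35) = 24, φ(36) = 12, φ(37) = 36, φ(38) = 18, φ(39) = 24, φ(40) = 16, φ(41) = 40, φ(42) = 12, φ(43) = 42, φ(44) = 20, φ(45) = 24, φ(46) = 22, φ(47) = 46, φ(48) = 16, φ(49) = 42, φ(50) = 20, φ(51) = 32, φ(52) = 24, φ(53) = 52, φ(54) = 18, φ(55) = 40, φ(56) = 24, φ(57) = 36, φ(58) = 28, φ(59) = 58, φ(60) = 16, φ(61) = 60, φ(62) = 30, φ(63) = 36, φ(64) = 32, φ(65) = 48, φ(66) = 20, φ(67) = 66, φ(68) = 32, φ(69) = 44, φ(70) = 24, φ(71) = 70, φ(72) = 24, φ(73) = 72, φ(74) = 36, φ(75) = 40, φ(76) = 36, φ(77) = 60, φ(78) = 24, φ(79) = 78, φ(80) = 32, φ(81) = 54, φ(82) = 40, φ(83) = 82, φ(84) = 24, φ(85) = 64, φ(86) = 42, φ(87) = 56, φ(88) = 40, φ(89) = 88, φ(90) = 24, φ(91) = 72, φ(92) = 44, φ(93) = 60, φ(94) = 46, φ(95) = 72, φ(96) = 32, φ(97) = 96, φ(98) = 42, φ(99) = 60, φ(100) = 40, φ(101) = 100, φ(102) = 32, φ(103) = 102, φ(104) = 48, φ(105) = 48, φ(106) = 52, φ(107) = 106, φ(108) = 36, φ(109) = 108, φ(110) = 40, φ(111) = 72, φ(112) = 48, φ(113) = 112, φ(114) = 36, φ(115) = 88, φ(116) = 56, φ(117) = 72, φ(118) = 58, φ(119) = 96, φ(120) = 32, φ(121) = 110, φ(122) = 60, φ(123) = 80, φ(124) = 60, φ(125) = 100, φ(126) = 36, φ(127) = 126, φ(128) = 64, φ(129) = 84, φ(130) = 48, φ(131) = 130, φ(132) = 40, φ(133) = 108, φ(134) = 66, φ(135) = 72, φ(136) = 64, φ(137) = 136, φ(138) = 44, φ(139) = 138, φ(140) = 48, φ(141) = 92, φ(142) = 70, φ(143) = 120, φ(144) = 48, φ(145) = 112, φ(146) = 72, φ(147) = 84, φ(148) = 72, φ(149) = 148, φ(150) = 40, φ(151) = 150, φ(152) = 72, φ(153) = 96, φ(154) = 60, φ(155) = 120, φ(156) = 48, φ(157) = 156, φ(158) = 78, φ(159) = 104, φ(160) = 64, φ(161) = 132, φ(162) = 54, φ(163) = 162, φ(164) = 80, φ(165) = 80, φ(166) = 82, φ(167) = 166, φ(168) = 48, φ(169) = 156, φ(170) = 64, φ(171) = 108, φ(172) = 84, φ(173) = 172, φ(174) = 56, φ(175) = 120, φ(176) = 80, φ(177) = 116, φ(178) = 88, φ(179) = 178, φ(180) = 48, φ(181) = 180. Summing all 181 values: 10060. (Average order: Σ_{n ≤ x} φ(n) ~ (3/π²) x². For x = 181, (3/π²)·181² ≈ 9958.15.)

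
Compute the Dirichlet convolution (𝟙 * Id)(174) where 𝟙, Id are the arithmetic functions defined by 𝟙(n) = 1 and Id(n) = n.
(𝟙 * Id)(174) = 360

Divisors of 174: [1, 2, 3, 6, 29, 58, 87, 174]. For each d | 174:
  d = 1: 𝟙(1) · Id(174/1) = 1 · 174 = 174
  d = 2: 𝟙(2) · Id(174/2) = 1 · 87 = 87
  d = 3: 𝟙(3) · Id(174/3) = 1 · 58 = 58
  d = 6: 𝟙(6) · Id(174/6) = 1 · 29 = 29
  d = 29: 𝟙(29) · Id(174/29) = 1 · 6 = 6
  d = 58: 𝟙(58) · Id(174/58) = 1 · 3 = 3
  d = 87: 𝟙(87) · Id(174/87) = 1 · 2 = 2
  d = 174: 𝟙(174) · Id(174/174) = 1 · 1 = 1
Summing: (𝟙 * Id)(174) = 174 + 87 + 58 + 29 + 6 + 3 + 2 + 1 = 360.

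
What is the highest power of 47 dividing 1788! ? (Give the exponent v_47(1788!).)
v_47(1788!) = 38

Legendre's formula: v_p(n!) = Σ_{k ≥ 1} ⌊n / p^k⌋. For p = 47, n = 1788, the terms are:
  ⌊1788/47^1⌋ = ⌊1788/47⌋ = 38
(the next term ⌊1788/47^2⌋ = 0, terminating the sum). Summing: v_47(1788!) = 38 = 38.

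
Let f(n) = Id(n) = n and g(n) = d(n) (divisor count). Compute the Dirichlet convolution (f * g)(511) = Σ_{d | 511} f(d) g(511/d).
(Id * d)(511) = 675

Divisors of 511: [1, 7, 73, 511]. For each d | 511:
  d = 1: Id(1) · d(511/1) = 1 · 4 = 4
  d = 7: Id(7) · d(511/7) = 7 · 2 = 14
  d = 73: Id(73) · d(511/73) = 73 · 2 = 146
  d = 511: Id(511) · d(511/511) = 511 · 1 = 511
Summing: (Id * d)(511) = 4 + 14 + 146 + 511 = 675.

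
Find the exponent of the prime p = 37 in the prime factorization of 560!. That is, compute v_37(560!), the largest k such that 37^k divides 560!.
v_37(560!) = 15

Legendre's formula: v_p(n!) = Σ_{k ≥ 1} ⌊n / p^k⌋. For p = 37, n = 560, the terms are:
  ⌊560/37^1⌋ = ⌊560/37⌋ = 15
(the next term ⌊560/37^2⌋ = 0, terminating the sum). Summing: v_37(560!) = 15 = 15.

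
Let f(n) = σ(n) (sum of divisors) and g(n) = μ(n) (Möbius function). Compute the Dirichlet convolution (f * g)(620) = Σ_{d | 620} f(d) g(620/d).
(σ * μ)(620) = 620

Divisors of 620: [1, 2, 4, 5, 10, 20, 31, 62, 124, 155, 310, 620]. For each d | 620:
  d = 1: σ(1) · μ(620/1) = 1 · 0 = 0
  d = 2: σ(2) · μ(620/2) = 3 · -1 = -3
  d = 4: σ(4) · μ(620/4) = 7 · 1 = 7
  d = 5: σ(5) · μ(620/5) = 6 · 0 = 0
  d = 10: σ(10) · μ(620/10) = 18 · 1 = 18
  d = 20: σ(20) · μ(620/20) = 42 · -1 = -42
  d = 31: σ(31) · μ(620/31) = 32 · 0 = 0
  d = 62: σ(62) · μ(620/62) = 96 · 1 = 96
  d = 124: σ(124) · μ(620/124) = 224 · -1 = -224
  d = 155: σ(155) · μ(620/155) = 192 · 0 = 0
  d = 310: σ(310) · μ(620/310) = 576 · -1 = -576
  d = 620: σ(620) · μ(620/620) = 1344 · 1 = 1344
Summing: (σ * μ)(620) = 0 + -3 + 7 + 0 + 18 + -42 + 0 + 96 + -224 + 0 + -576 + 1344 = 620.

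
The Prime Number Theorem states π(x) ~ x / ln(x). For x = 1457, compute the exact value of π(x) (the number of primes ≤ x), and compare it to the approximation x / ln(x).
π(1457) = 231;  x/ln(x) ≈ 200.02;  relative error ≈ 13.41%.

Directly count primes up to 1457: π(1457) = 231. The PNT approximation gives 1457/ln(1457) ≈ 1457/7.28413 ≈ 200.02. Relative error (π(x) − x/ln(x)) / π(x) ≈ 13.41%; the approximation is known to undercount slightly (Li(x) is a better estimate).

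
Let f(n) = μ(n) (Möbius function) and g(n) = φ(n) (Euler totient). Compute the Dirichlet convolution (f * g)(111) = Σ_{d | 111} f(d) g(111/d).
(μ * φ)(111) = 35

Divisors of 111: [1, 3, 37, 111]. For each d | 111:
  d = 1: μ(1) · φ(111/1) = 1 · 72 = 72
  d = 3: μ(3) · φ(111/3) = -1 · 36 = -36
  d = 37: μ(37) · φ(111/37) = -1 · 2 = -2
  d = 111: μ(111) · φ(111/111) = 1 · 1 = 1
Summing: (μ * φ)(111) = 72 + -36 + -2 + 1 = 35.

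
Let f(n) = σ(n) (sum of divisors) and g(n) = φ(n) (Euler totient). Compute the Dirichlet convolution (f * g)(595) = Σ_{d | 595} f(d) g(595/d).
(σ * φ)(595) = 4760

Divisors of 595: [1, 5, 7, 17, 35, 85, 119, 595]. For each d | 595:
  d = 1: σ(1) · φ(595/1) = 1 · 384 = 384
  d = 5: σ(5) · φ(595/5) = 6 · 96 = 576
  d = 7: σ(7) · φ(595/7) = 8 · 64 = 512
  d = 17: σ(17) · φ(595/17) = 18 · 24 = 432
  d = 35: σ(35) · φ(595/35) = 48 · 16 = 768
  d = 85: σ(85) · φ(595/85) = 108 · 6 = 648
  d = 119: σ(119) · φ(595/119) = 144 · 4 = 576
  d = 595: σ(595) · φ(595/595) = 864 · 1 = 864
Summing: (σ * φ)(595) = 384 + 576 + 512 + 432 + 768 + 648 + 576 + 864 = 4760.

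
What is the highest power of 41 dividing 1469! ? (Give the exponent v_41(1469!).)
v_41(1469!) = 35

Legendre's formula: v_p(n!) = Σ_{k ≥ 1} ⌊n / p^k⌋. For p = 41, n = 1469, the terms are:
  ⌊1469/41^1⌋ = ⌊1469/41⌋ = 35
(the next term ⌊1469/41^2⌋ = 0, terminating the sum). Summing: v_41(1469!) = 35 = 35.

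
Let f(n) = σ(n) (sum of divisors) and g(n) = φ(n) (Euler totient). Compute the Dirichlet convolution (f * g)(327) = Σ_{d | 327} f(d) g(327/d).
(σ * φ)(327) = 1308

Divisors of 327: [1, 3, 109, 327]. For each d | 327:
  d = 1: σ(1) · φ(327/1) = 1 · 216 = 216
  d = 3: σ(3) · φ(327/3) = 4 · 108 = 432
  d = 109: σ(109) · φ(327/109) = 110 · 2 = 220
  d = 327: σ(327) · φ(327/327) = 440 · 1 = 440
Summing: (σ * φ)(327) = 216 + 432 + 220 + 440 = 1308.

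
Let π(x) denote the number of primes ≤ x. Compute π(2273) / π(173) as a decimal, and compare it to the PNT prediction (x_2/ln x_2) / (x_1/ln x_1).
π(2273)/π(173) = 338/40 ≈ 8.4500;  PNT prediction ≈ 8.7604.

π(173) = 40 and π(2273) = 338, so π(2273)/π(173) ≈ 8.4500. The PNT-predicted ratio is (2273/ln(2273)) / (173/ln(173)) ≈ 8.7604. The two agree to within a few percent, as expected.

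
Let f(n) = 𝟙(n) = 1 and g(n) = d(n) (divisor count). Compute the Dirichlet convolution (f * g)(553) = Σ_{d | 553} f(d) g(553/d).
(𝟙 * d)(553) = 9

Divisors of 553: [1, 7, 79, 553]. For each d | 553:
  d = 1: 𝟙(1) · d(553/1) = 1 · 4 = 4
  d = 7: 𝟙(7) · d(553/7) = 1 · 2 = 2
  d = 79: 𝟙(79) · d(553/79) = 1 · 2 = 2
  d = 553: 𝟙(553) · d(553/553) = 1 · 1 = 1
Summing: (𝟙 * d)(553) = 4 + 2 + 2 + 1 = 9.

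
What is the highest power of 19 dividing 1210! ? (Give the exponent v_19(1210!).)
v_19(1210!) = 66

Legendre's formula: v_p(n!) = Σ_{k ≥ 1} ⌊n / p^k⌋. For p = 19, n = 1210, the terms are:
  ⌊1210/19^1⌋ = ⌊1210/19⌋ = 63
  ⌊1210/19^2⌋ = ⌊1210/361⌋ = 3
(the next term ⌊1210/19^3⌋ = 0, terminating the sum). Summing: v_19(1210!) = 63 + 3 = 66.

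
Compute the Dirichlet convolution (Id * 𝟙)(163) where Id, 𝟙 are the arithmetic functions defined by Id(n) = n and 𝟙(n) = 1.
(Id * 𝟙)(163) = 164

Divisors of 163: [1, 163]. For each d | 163:
  d = 1: Id(1) · 𝟙(163/1) = 1 · 1 = 1
  d = 163: Id(163) · 𝟙(163/163) = 163 · 1 = 163
Summing: (Id * 𝟙)(163) = 1 + 163 = 164.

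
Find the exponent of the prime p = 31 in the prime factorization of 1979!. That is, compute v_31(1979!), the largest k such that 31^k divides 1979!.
v_31(1979!) = 65

Legendre's formula: v_p(n!) = Σ_{k ≥ 1} ⌊n / p^k⌋. For p = 31, n = 1979, the terms are:
  ⌊1979/31^1⌋ = ⌊1979/31⌋ = 63
  ⌊1979/31^2⌋ = ⌊1979/961⌋ = 2
(the next term ⌊1979/31^3⌋ = 0, terminating the sum). Summing: v_31(1979!) = 63 + 2 = 65.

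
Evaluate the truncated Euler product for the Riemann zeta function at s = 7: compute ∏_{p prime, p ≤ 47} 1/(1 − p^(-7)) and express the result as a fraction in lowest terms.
∏ = 23382886769632432571789841128782562016512130510871147719864543051070039135878767058418261603816212645625/23189273096315310437319062436725495011112024414316439805760324840606793884675752039664775666767203598336

The primes p ≤ 47 are [2, 3, 5, 7, 11, 13, 17, 19, 23, 29, 31, 37, 41, 43, 47]. For each prime, (1 − 1/p^7)^(-1) = p^7 / (p^7 − 1). The product is (1 − 1/2^7)^(-1), (1 − 1/3^7)^(-1), (1 − 1/5^7)^(-1), (1 − 1/7^7)^(-1), (1 − 1/11^7)^(-1), (1 − 1/13^7)^(-1), (1 − 1/17^7)^(-1), (1 − 1/19^7)^(-1), (1 − 1/23^7)^(-1), (1 − 1/29^7)^(-1), (1 − 1/31^7)^(-1), (1 − 1/37^7)^(-1), (1 − 1/41^7)^(-1), (1 − 1/43^7)^(-1), (1 − 1/47^7)^(-1) = ∏ p^7 / (p^7 − 1) = 23382886769632432571789841128782562016512130510871147719864543051070039135878767058418261603816212645625/23189273096315310437319062436725495011112024414316439805760324840606793884675752039664775666767203598336.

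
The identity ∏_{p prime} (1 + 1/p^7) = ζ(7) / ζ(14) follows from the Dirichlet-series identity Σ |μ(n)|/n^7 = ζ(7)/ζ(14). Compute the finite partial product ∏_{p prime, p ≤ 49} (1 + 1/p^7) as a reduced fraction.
∏ = 263853992248183929955588067841649958807762565359040660091503223132247928290282626850939575242745161896165376/261685269908462752626449098337825267072687203746267710284915637456014619560925349129829845059340019784340625

The primes p ≤ 49 are [2, 3, 5, 7, 11, 13, 17, 19, 23, 29, 31, 37, 41, 43, 47]. For each, (1 + 1/p^7) = (p^7 + 1)/p^7. Multiplying these fractions over p ∈ [2, 3, 5, 7, 11, 13, 17, 19, 23, 29, 31, 37, 41, 43, 47] gives 263853992248183929955588067841649958807762565359040660091503223132247928290282626850939575242745161896165376/261685269908462752626449098337825267072687203746267710284915637456014619560925349129829845059340019784340625. (In the limit P → ∞ this tends to ζ(7)/ζ(14).)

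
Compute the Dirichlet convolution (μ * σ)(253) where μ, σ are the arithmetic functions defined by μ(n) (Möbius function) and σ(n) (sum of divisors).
(μ * σ)(253) = 253

Divisors of 253: [1, 11, 23, 253]. For each d | 253:
  d = 1: μ(1) · σ(253/1) = 1 · 288 = 288
  d = 11: μ(11) · σ(253/11) = -1 · 24 = -24
  d = 23: μ(23) · σ(253/23) = -1 · 12 = -12
  d = 253: μ(253) · σ(253/253) = 1 · 1 = 1
Summing: (μ * σ)(253) = 288 + -24 + -12 + 1 = 253.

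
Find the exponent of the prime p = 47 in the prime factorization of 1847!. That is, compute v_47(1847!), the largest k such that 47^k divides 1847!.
v_47(1847!) = 39

Legendre's formula: v_p(n!) = Σ_{k ≥ 1} ⌊n / p^k⌋. For p = 47, n = 1847, the terms are:
  ⌊1847/47^1⌋ = ⌊1847/47⌋ = 39
(the next term ⌊1847/47^2⌋ = 0, terminating the sum). Summing: v_47(1847!) = 39 = 39.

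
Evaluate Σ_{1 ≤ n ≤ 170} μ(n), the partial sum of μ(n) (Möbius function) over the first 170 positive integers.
Σ_{n ≤ 170} μ(n) = -2

Compute μ(n) for each 1 ≤ n ≤ 170: μ(1) = 1, μ(2) = -1, μ(3) = -1, μ(4) = 0, μ(5) = -1, μ(6) = 1, μ(7) = -1, μ(8) = 0, μ(9) = 0, μ(10) = 1, μ(11) = -1, μ(12) = 0, μ(13) = -1, μ(14) = 1, μ(15) = 1, μ(16) = 0, μ(17) = -1, μ(18) = 0, μ(19) = -1, μ(20) = 0, μ(21) = 1, μ(22) = 1, μ(23) = -1, μ(24) = 0, μ(25) = 0, μ(26) = 1, μ(27) = 0, μ(28) = 0, μ(29) = -1, μ(30) = -1, μ(31) = -1, μ(32) = 0, μ(33) = 1, μ(34) = 1, μ(35) = 1, μ(36) = 0, μ(37) = -1, μ(38) = 1, μ(39) = 1, μ(40) = 0, μ(41) = -1, μ(42) = -1, μ(43) = -1, μ(44) = 0, μ(45) = 0, μ(46) = 1, μ(47) = -1, μ(48) = 0, μ(49) = 0, μ(50) = 0, μ(51) = 1, μ(52) = 0, μ(53) = -1, μ(54) = 0, μ(55) = 1, μ(56) = 0, μ(57) = 1, μ(58) = 1, μ(59) = -1, μ(60) = 0, μ(61) = -1, μ(62) = 1, μ(63) = 0, μ(64) = 0, μ(65) = 1, μ(66) = -1, μ(67) = -1, μ(68) = 0, μ(69) = 1, μ(70) = -1, μ(71) = -1, μ(72) = 0, μ(73) = -1, μ(74) = 1, μ(75) = 0, μ(76) = 0, μ(77) = 1, μ(78) = -1, μ(79) = -1, μ(80) = 0, μ(81) = 0, μ(82) = 1, μ(83) = -1, μ(84) = 0, μ(85) = 1, μ(86) = 1, μ(87) = 1, μ(88) = 0, μ(89) = -1, μ(90) = 0, μ(91) = 1, μ(92) = 0, μ(93) = 1, μ(94) = 1, μ(95) = 1, μ(96) = 0, μ(97) = -1, μ(98) = 0, μ(99) = 0, μ(100) = 0, μ(101) = -1, μ(102) = -1, μ(103) = -1, μ(104) = 0, μ(105) = -1, μ(106) = 1, μ(107) = -1, μ(108) = 0, μ(109) = -1, μ(110) = -1, μ(111) = 1, μ(112) = 0, μ(113) = -1, μ(114) = -1, μ(115) = 1, μ(116) = 0, μ(117) = 0, μ(118) = 1, μ(119) = 1, μ(120) = 0, μ(121) = 0, μ(122) = 1, μ(123) = 1, μ(124) = 0, μ(125) = 0, μ(126) = 0, μ(127) = -1, μ(128) = 0, μ(129) = 1, μ(130) = -1, μ(131) = -1, μ(132) = 0, μ(133) = 1, μ(134) = 1, μ(135) = 0, μ(136) = 0, μ(137) = -1, μ(138) = -1, μ(139) = -1, μ(140) = 0, μ(141) = 1, μ(142) = 1, μ(143) = 1, μ(144) = 0, μ(145) = 1, μ(146) = 1, μ(147) = 0, μ(148) = 0, μ(149) = -1, μ(150) = 0, μ(151) = -1, μ(152) = 0, μ(153) = 0, μ(154) = -1, μ(155) = 1, μ(156) = 0, μ(157) = -1, μ(158) = 1, μ(159) = 1, μ(160) = 0, μ(161) = 1, μ(162) = 0, μ(163) = -1, μ(164) = 0, μ(165) = -1, μ(166) = 1, μ(167) = -1, μ(168) = 0, μ(169) = 0, μ(170) = -1. Summing all 170 values: -2. (Mertens function M(x) = Σ_{n ≤ x} μ(n); on average M(x) should be small (PNT ⟺ M(x) = o(x)).)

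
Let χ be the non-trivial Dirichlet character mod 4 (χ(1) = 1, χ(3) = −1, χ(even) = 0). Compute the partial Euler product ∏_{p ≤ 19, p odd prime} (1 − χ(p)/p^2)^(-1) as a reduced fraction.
∏ = 14933966047/16280616960

The odd primes p ≤ 19 are [3, 5, 7, 11, 13, 17, 19]. For each, χ(p) = 1 if p ≡ 1 mod 4, χ(p) = −1 if p ≡ 3 mod 4. Taking (1 − χ(p)/p^2)^(-1) = p^2/(p^2 − χ(p)): (1 − (-1)/3^2)^(-1) · (1 − (1)/5^2)^(-1) · (1 − (-1)/7^2)^(-1) · (1 − (-1)/11^2)^(-1) · (1 − (1)/13^2)^(-1) · (1 − (1)/17^2)^(-1) · (1 − (-1)/19^2)^(-1) = 14933966047/16280616960.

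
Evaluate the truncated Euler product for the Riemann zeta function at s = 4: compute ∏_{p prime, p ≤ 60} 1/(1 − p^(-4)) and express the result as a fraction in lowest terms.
∏ = 313771926178857385645450905033468281439563920601420761/289906031739275464495518328120881551769600000000000000

The primes p ≤ 60 are [2, 3, 5, 7, 11, 13, 17, 19, 23, 29, 31, 37, 41, 43, 47, 53, 59]. For each prime, (1 − 1/p^4)^(-1) = p^4 / (p^4 − 1). The product is (1 − 1/2^4)^(-1), (1 − 1/3^4)^(-1), (1 − 1/5^4)^(-1), (1 − 1/7^4)^(-1), (1 − 1/11^4)^(-1), (1 − 1/13^4)^(-1), (1 − 1/17^4)^(-1), (1 − 1/19^4)^(-1), (1 − 1/23^4)^(-1), (1 − 1/29^4)^(-1), (1 − 1/31^4)^(-1), (1 − 1/37^4)^(-1), (1 − 1/41^4)^(-1), (1 − 1/43^4)^(-1), (1 − 1/47^4)^(-1), (1 − 1/53^4)^(-1), (1 − 1/59^4)^(-1) = ∏ p^4 / (p^4 − 1) = 313771926178857385645450905033468281439563920601420761/289906031739275464495518328120881551769600000000000000.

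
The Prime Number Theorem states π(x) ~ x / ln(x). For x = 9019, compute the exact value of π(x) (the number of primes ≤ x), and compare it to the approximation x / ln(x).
π(9019) = 1121;  x/ln(x) ≈ 990.33;  relative error ≈ 11.66%.

Directly count primes up to 9019: π(9019) = 1121. The PNT approximation gives 9019/ln(9019) ≈ 9019/9.10709 ≈ 990.33. Relative error (π(x) − x/ln(x)) / π(x) ≈ 11.66%; the approximation is known to undercount slightly (Li(x) is a better estimate).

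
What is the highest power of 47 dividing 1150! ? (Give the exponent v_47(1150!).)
v_47(1150!) = 24

Legendre's formula: v_p(n!) = Σ_{k ≥ 1} ⌊n / p^k⌋. For p = 47, n = 1150, the terms are:
  ⌊1150/47^1⌋ = ⌊1150/47⌋ = 24
(the next term ⌊1150/47^2⌋ = 0, terminating the sum). Summing: v_47(1150!) = 24 = 24.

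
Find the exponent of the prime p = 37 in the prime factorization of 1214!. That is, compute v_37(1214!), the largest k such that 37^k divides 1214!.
v_37(1214!) = 32

Legendre's formula: v_p(n!) = Σ_{k ≥ 1} ⌊n / p^k⌋. For p = 37, n = 1214, the terms are:
  ⌊1214/37^1⌋ = ⌊1214/37⌋ = 32
(the next term ⌊1214/37^2⌋ = 0, terminating the sum). Summing: v_37(1214!) = 32 = 32.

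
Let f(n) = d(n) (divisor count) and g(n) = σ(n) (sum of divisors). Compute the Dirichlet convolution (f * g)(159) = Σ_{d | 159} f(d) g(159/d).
(d * σ)(159) = 336

Divisors of 159: [1, 3, 53, 159]. For each d | 159:
  d = 1: d(1) · σ(159/1) = 1 · 216 = 216
  d = 3: d(3) · σ(159/3) = 2 · 54 = 108
  d = 53: d(53) · σ(159/53) = 2 · 4 = 8
  d = 159: d(159) · σ(159/159) = 4 · 1 = 4
Summing: (d * σ)(159) = 216 + 108 + 8 + 4 = 336.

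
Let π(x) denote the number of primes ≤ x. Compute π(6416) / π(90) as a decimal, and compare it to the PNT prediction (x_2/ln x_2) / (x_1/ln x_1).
π(6416)/π(90) = 834/24 ≈ 34.7500;  PNT prediction ≈ 36.5921.

π(90) = 24 and π(6416) = 834, so π(6416)/π(90) ≈ 34.7500. The PNT-predicted ratio is (6416/ln(6416)) / (90/ln(90)) ≈ 36.5921. The two agree to within a few percent, as expected.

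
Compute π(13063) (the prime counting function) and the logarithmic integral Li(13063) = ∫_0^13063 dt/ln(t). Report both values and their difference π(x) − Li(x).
π(13063) = 1556;  Li(13063) ≈ 1573.76;  π(x) − Li(x) ≈ -17.76.

Direct count of primes ≤ 13063 gives π(13063) = 1556. Numerical evaluation of the logarithmic integral gives Li(13063) ≈ 1573.76. The difference π(x) − Li(x) ≈ -17.76 is typically negative for small/moderate x (Li(x) overestimates), though Littlewood's theorem shows this sign changes infinitely often.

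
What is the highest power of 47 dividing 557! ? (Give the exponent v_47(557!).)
v_47(557!) = 11

Legendre's formula: v_p(n!) = Σ_{k ≥ 1} ⌊n / p^k⌋. For p = 47, n = 557, the terms are:
  ⌊557/47^1⌋ = ⌊557/47⌋ = 11
(the next term ⌊557/47^2⌋ = 0, terminating the sum). Summing: v_47(557!) = 11 = 11.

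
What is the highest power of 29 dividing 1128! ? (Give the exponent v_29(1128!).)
v_29(1128!) = 39

Legendre's formula: v_p(n!) = Σ_{k ≥ 1} ⌊n / p^k⌋. For p = 29, n = 1128, the terms are:
  ⌊1128/29^1⌋ = ⌊1128/29⌋ = 38
  ⌊1128/29^2⌋ = ⌊1128/841⌋ = 1
(the next term ⌊1128/29^3⌋ = 0, terminating the sum). Summing: v_29(1128!) = 38 + 1 = 39.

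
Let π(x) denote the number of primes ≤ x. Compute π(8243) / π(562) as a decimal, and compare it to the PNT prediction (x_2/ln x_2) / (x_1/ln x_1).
π(8243)/π(562) = 1035/102 ≈ 10.1471;  PNT prediction ≈ 10.2988.

π(562) = 102 and π(8243) = 1035, so π(8243)/π(562) ≈ 10.1471. The PNT-predicted ratio is (8243/ln(8243)) / (562/ln(562)) ≈ 10.2988. The two agree to within a few percent, as expected.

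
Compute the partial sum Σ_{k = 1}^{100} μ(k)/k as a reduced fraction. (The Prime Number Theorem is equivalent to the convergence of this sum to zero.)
Σ μ(k)/k = 11962644395524974654034383169459538/384261327324253070792183691221959345

Values of μ(k) for 1 ≤ k ≤ 100: μ(1) = 1, μ(2) = -1, μ(3) = -1, μ(5) = -1, μ(6) = 1, μ(7) = -1, μ(10) = 1, μ(11) = -1, μ(13) = -1, μ(14) = 1, μ(15) = 1, μ(17) = -1, μ(19) = -1, μ(21) = 1, μ(22) = 1, μ(23) = -1, μ(26) = 1, μ(29) = -1, μ(30) = -1, μ(31) = -1, μ(33) = 1, μ(34) = 1, μ(35) = 1, μ(37) = -1, μ(38) = 1, μ(39) = 1, μ(41) = -1, μ(42) = -1, μ(43) = -1, μ(46) = 1, μ(47) = -1, μ(51) = 1, μ(53) = -1, μ(55) = 1, μ(57) = 1, μ(58) = 1, μ(59) = -1, μ(61) = -1, μ(62) = 1, μ(65) = 1, μ(66) = -1, μ(67) = -1, μ(69) = 1, μ(70) = -1, μ(71) = -1, μ(73) = -1, μ(74) = 1, μ(77) = 1, μ(78) = -1, μ(79) = -1, μ(82) = 1, μ(83) = -1, μ(85) = 1, μ(86) = 1, μ(87) = 1, μ(89) = -1, μ(91) = 1, μ(93) = 1, μ(94) = 1, μ(95) = 1, μ(97) = -1, with μ = 0 on non-squarefree integers. Summing μ(k)/k for k where μ(k) ≠ 0 gives 11962644395524974654034383169459538/384261327324253070792183691221959345 ≈ 0.0311. (PNT ⟺ this sum → 0 as n → ∞.)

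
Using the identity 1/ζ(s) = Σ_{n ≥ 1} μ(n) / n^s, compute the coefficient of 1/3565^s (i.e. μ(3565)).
μ(3565) = -1

Factor n = 3565 = 5 · 23 · 31. μ(n) = 0 if any exponent ≥ 2 (not squarefree); otherwise μ(n) = (−1)^{ω(n)} where ω(n) is the number of distinct prime factors. Applying: μ(3565) = -1.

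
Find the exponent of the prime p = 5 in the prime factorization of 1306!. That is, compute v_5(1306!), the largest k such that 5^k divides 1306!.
v_5(1306!) = 325

Legendre's formula: v_p(n!) = Σ_{k ≥ 1} ⌊n / p^k⌋. For p = 5, n = 1306, the terms are:
  ⌊1306/5^1⌋ = ⌊1306/5⌋ = 261
  ⌊1306/5^2⌋ = ⌊1306/25⌋ = 52
  ⌊1306/5^3⌋ = ⌊1306/125⌋ = 10
  ⌊1306/5^4⌋ = ⌊1306/625⌋ = 2
(the next term ⌊1306/5^5⌋ = 0, terminating the sum). Summing: v_5(1306!) = 261 + 52 + 10 + 2 = 325.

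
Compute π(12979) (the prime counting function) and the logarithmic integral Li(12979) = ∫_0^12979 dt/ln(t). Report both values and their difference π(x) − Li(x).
π(12979) = 1546;  Li(12979) ≈ 1564.89;  π(x) − Li(x) ≈ -18.89.

Direct count of primes ≤ 12979 gives π(12979) = 1546. Numerical evaluation of the logarithmic integral gives Li(12979) ≈ 1564.89. The difference π(x) − Li(x) ≈ -18.89 is typically negative for small/moderate x (Li(x) overestimates), though Littlewood's theorem shows this sign changes infinitely often.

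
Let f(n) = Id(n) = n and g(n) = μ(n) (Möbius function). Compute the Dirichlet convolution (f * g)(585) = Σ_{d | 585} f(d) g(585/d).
(Id * μ)(585) = 288

Divisors of 585: [1, 3, 5, 9, 13, 15, 39, 45, 65, 117, 195, 585]. For each d | 585:
  d = 1: Id(1) · μ(585/1) = 1 · 0 = 0
  d = 3: Id(3) · μ(585/3) = 3 · -1 = -3
  d = 5: Id(5) · μ(585/5) = 5 · 0 = 0
  d = 9: Id(9) · μ(585/9) = 9 · 1 = 9
  d = 13: Id(13) · μ(585/13) = 13 · 0 = 0
  d = 15: Id(15) · μ(585/15) = 15 · 1 = 15
  d = 39: Id(39) · μ(585/39) = 39 · 1 = 39
  d = 45: Id(45) · μ(585/45) = 45 · -1 = -45
  d = 65: Id(65) · μ(585/65) = 65 · 0 = 0
  d = 117: Id(117) · μ(585/117) = 117 · -1 = -117
  d = 195: Id(195) · μ(585/195) = 195 · -1 = -195
  d = 585: Id(585) · μ(585/585) = 585 · 1 = 585
Summing: (Id * μ)(585) = 0 + -3 + 0 + 9 + 0 + 15 + 39 + -45 + 0 + -117 + -195 + 585 = 288.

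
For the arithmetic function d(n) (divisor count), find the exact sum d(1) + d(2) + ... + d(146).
Σ_{n ≤ 146} d(n) = 754

Compute d(n) for each 1 ≤ n ≤ 146: d(1) = 1, d(2) = 2, d(3) = 2, d(4) = 3, d(5) = 2, d(6) = 4, d(7) = 2, d(8) = 4, d(9) = 3, d(10) = 4, d(11) = 2, d(12) = 6, d(13) = 2, d(14) = 4, d(15) = 4, d(16) = 5, d(17) = 2, d(18) = 6, d(19) = 2, d(20) = 6, d(21) = 4, d(22) = 4, d(23) = 2, d(24) = 8, d(25) = 3, d(26) = 4, d(27) = 4, d(28) = 6, d(29) = 2, d(30) = 8, d(31) = 2, d(32) = 6, d(33) = 4, d(34) = 4, d(35) = 4, d(36) = 9, d(37) = 2, d(38) = 4, d(39) = 4, d(40) = 8, d(41) = 2, d(42) = 8, d(43) = 2, d(44) = 6, d(45) = 6, d(46) = 4, d(47) = 2, d(48) = 10, d(49) = 3, d(50) = 6, d(51) = 4, d(52) = 6, d(53) = 2, d(54) = 8, d(55) = 4, d(56) = 8, d(57) = 4, d(58) = 4, d(59) = 2, d(60) = 12, d(61) = 2, d(62) = 4, d(63) = 6, d(64) = 7, d(65) = 4, d(66) = 8, d(67) = 2, d(68) = 6, d(69) = 4, d(70) = 8, d(71) = 2, d(72) = 12, d(73) = 2, d(74) = 4, d(75) = 6, d(76) = 6, d(77) = 4, d(78) = 8, d(79) = 2, d(80) = 10, d(81) = 5, d(82) = 4, d(83) = 2, d(84) = 12, d(85) = 4, d(86) = 4, d(87) = 4, d(88) = 8, d(89) = 2, d(90) = 12, d(91) = 4, d(92) = 6, d(93) = 4, d(94) = 4, d(95) = 4, d(96) = 12, d(97) = 2, d(98) = 6, d(99) = 6, d(100) = 9, d(101) = 2, d(102) = 8, d(103) = 2, d(104) = 8, d(105) = 8, d(106) = 4, d(107) = 2, d(108) = 12, d(109) = 2, d(110) = 8, d(111) = 4, d(112) = 10, d(113) = 2, d(114) = 8, d(115) = 4, d(116) = 6, d(117) = 6, d(118) = 4, d(119) = 4, d(120) = 16, d(121) = 3, d(122) = 4, d(123) = 4, d(124) = 6, d(125) = 4, d(126) = 12, d(127) = 2, d(128) = 8, d(129) = 4, d(130) = 8, d(131) = 2, d(132) = 12, d(133) = 4, d(134) = 4, d(135) = 8, d(136) = 8, d(137) = 2, d(138) = 8, d(139) = 2, d(140) = 12, d(141) = 4, d(142) = 4, d(143) = 4, d(144) = 15, d(145) = 4, d(146) = 4. Summing all 146 values: 754. (Dirichlet's divisor formula: Σ_{n ≤ x} d(n) = x ln(x) + (2γ − 1) x + O(√x). For x = 146, the asymptotic estimate is ≈ 750.15.)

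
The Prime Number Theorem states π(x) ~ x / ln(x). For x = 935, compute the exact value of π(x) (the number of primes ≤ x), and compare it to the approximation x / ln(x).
π(935) = 158;  x/ln(x) ≈ 136.68;  relative error ≈ 13.49%.

Directly count primes up to 935: π(935) = 158. The PNT approximation gives 935/ln(935) ≈ 935/6.84055 ≈ 136.68. Relative error (π(x) − x/ln(x)) / π(x) ≈ 13.49%; the approximation is known to undercount slightly (Li(x) is a better estimate).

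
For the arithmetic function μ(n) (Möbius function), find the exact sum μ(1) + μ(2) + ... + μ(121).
Σ_{n ≤ 121} μ(n) = -3

Compute μ(n) for each 1 ≤ n ≤ 121: μ(1) = 1, μ(2) = -1, μ(3) = -1, μ(4) = 0, μ(5) = -1, μ(6) = 1, μ(7) = -1, μ(8) = 0, μ(9) = 0, μ(10) = 1, μ(11) = -1, μ(12) = 0, μ(13) = -1, μ(14) = 1, μ(15) = 1, μ(16) = 0, μ(17) = -1, μ(18) = 0, μ(19) = -1, μ(20) = 0, μ(21) = 1, μ(22) = 1, μ(23) = -1, μ(24) = 0, μ(25) = 0, μ(26) = 1, μ(27) = 0, μ(28) = 0, μ(29) = -1, μ(30) = -1, μ(31) = -1, μ(32) = 0, μ(33) = 1, μ(34) = 1, μ(35) = 1, μ(36) = 0, μ(37) = -1, μ(38) = 1, μ(39) = 1, μ(40) = 0, μ(41) = -1, μ(42) = -1, μ(43) = -1, μ(44) = 0, μ(45) = 0, μ(46) = 1, μ(47) = -1, μ(48) = 0, μ(49) = 0, μ(50) = 0, μ(51) = 1, μ(52) = 0, μ(53) = -1, μ(54) = 0, μ(55) = 1, μ(56) = 0, μ(57) = 1, μ(58) = 1, μ(59) = -1, μ(60) = 0, μ(61) = -1, μ(62) = 1, μ(63) = 0, μ(64) = 0, μ(65) = 1, μ(66) = -1, μ(67) = -1, μ(68) = 0, μ(69) = 1, μ(70) = -1, μ(71) = -1, μ(72) = 0, μ(73) = -1, μ(74) = 1, μ(75) = 0, μ(76) = 0, μ(77) = 1, μ(78) = -1, μ(79) = -1, μ(80) = 0, μ(81) = 0, μ(82) = 1, μ(83) = -1, μ(84) = 0, μ(85) = 1, μ(86) = 1, μ(87) = 1, μ(88) = 0, μ(89) = -1, μ(90) = 0, μ(91) = 1, μ(92) = 0, μ(93) = 1, μ(94) = 1, μ(95) = 1, μ(96) = 0, μ(97) = -1, μ(98) = 0, μ(99) = 0, μ(100) = 0, μ(101) = -1, μ(102) = -1, μ(103) = -1, μ(104) = 0, μ(105) = -1, μ(106) = 1, μ(107) = -1, μ(108) = 0, μ(109) = -1, μ(110) = -1, μ(111) = 1, μ(112) = 0, μ(113) = -1, μ(114) = -1, μ(115) = 1, μ(116) = 0, μ(117) = 0, μ(118) = 1, μ(119) = 1, μ(120) = 0, μ(121) = 0. Summing all 121 values: -3. (Mertens function M(x) = Σ_{n ≤ x} μ(n); on average M(x) should be small (PNT ⟺ M(x) = o(x)).)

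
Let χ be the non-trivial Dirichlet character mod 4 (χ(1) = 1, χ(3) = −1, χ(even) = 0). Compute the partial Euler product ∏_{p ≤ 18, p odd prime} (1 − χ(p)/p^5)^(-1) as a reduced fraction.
∏ = 995046576444811700184375/998883930440647295664128

The odd primes p ≤ 18 are [3, 5, 7, 11, 13, 17]. For each, χ(p) = 1 if p ≡ 1 mod 4, χ(p) = −1 if p ≡ 3 mod 4. Taking (1 − χ(p)/p^5)^(-1) = p^5/(p^5 − χ(p)): (1 − (-1)/3^5)^(-1) · (1 − (1)/5^5)^(-1) · (1 − (-1)/7^5)^(-1) · (1 − (-1)/11^5)^(-1) · (1 − (1)/13^5)^(-1) · (1 − (1)/17^5)^(-1) = 995046576444811700184375/998883930440647295664128.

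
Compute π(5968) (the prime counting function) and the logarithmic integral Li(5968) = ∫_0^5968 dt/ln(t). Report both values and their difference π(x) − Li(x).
π(5968) = 781;  Li(5968) ≈ 796.73;  π(x) − Li(x) ≈ -15.73.

Direct count of primes ≤ 5968 gives π(5968) = 781. Numerical evaluation of the logarithmic integral gives Li(5968) ≈ 796.73. The difference π(x) − Li(x) ≈ -15.73 is typically negative for small/moderate x (Li(x) overestimates), though Littlewood's theorem shows this sign changes infinitely often.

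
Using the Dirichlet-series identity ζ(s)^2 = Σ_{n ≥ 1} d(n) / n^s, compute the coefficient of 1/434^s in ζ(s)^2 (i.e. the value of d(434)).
d(434) = 8

ζ(s)^2 = (Σ 1/m^s)(Σ 1/k^s). The coefficient of 1/n^s in the product is the number of ordered pairs (m, k) with mk = n, which equals d(n). For n = 434, divisors are [1, 2, 7, 14, 31, 62, 217, 434], so d(434) = 8.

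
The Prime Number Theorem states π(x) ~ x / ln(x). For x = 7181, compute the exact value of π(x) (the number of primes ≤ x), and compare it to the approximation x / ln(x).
π(7181) = 917;  x/ln(x) ≈ 808.74;  relative error ≈ 11.81%.

Directly count primes up to 7181: π(7181) = 917. The PNT approximation gives 7181/ln(7181) ≈ 7181/8.87919 ≈ 808.74. Relative error (π(x) − x/ln(x)) / π(x) ≈ 11.81%; the approximation is known to undercount slightly (Li(x) is a better estimate).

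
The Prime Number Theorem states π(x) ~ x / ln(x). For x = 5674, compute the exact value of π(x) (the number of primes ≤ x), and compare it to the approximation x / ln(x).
π(5674) = 747;  x/ln(x) ≈ 656.44;  relative error ≈ 12.12%.

Directly count primes up to 5674: π(5674) = 747. The PNT approximation gives 5674/ln(5674) ≈ 5674/8.64365 ≈ 656.44. Relative error (π(x) − x/ln(x)) / π(x) ≈ 12.12%; the approximation is known to undercount slightly (Li(x) is a better estimate).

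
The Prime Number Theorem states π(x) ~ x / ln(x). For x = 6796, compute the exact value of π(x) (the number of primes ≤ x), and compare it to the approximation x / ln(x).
π(6796) = 875;  x/ln(x) ≈ 770.16;  relative error ≈ 11.98%.

Directly count primes up to 6796: π(6796) = 875. The PNT approximation gives 6796/ln(6796) ≈ 6796/8.82409 ≈ 770.16. Relative error (π(x) − x/ln(x)) / π(x) ≈ 11.98%; the approximation is known to undercount slightly (Li(x) is a better estimate).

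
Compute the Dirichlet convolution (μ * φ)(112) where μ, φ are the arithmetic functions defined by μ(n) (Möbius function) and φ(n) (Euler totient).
(μ * φ)(112) = 20

Divisors of 112: [1, 2, 4, 7, 8, 14, 16, 28, 56, 112]. For each d | 112:
  d = 1: μ(1) · φ(112/1) = 1 · 48 = 48
  d = 2: μ(2) · φ(112/2) = -1 · 24 = -24
  d = 4: μ(4) · φ(112/4) = 0 · 12 = 0
  d = 7: μ(7) · φ(112/7) = -1 · 8 = -8
  d = 8: μ(8) · φ(112/8) = 0 · 6 = 0
  d = 14: μ(14) · φ(112/14) = 1 · 4 = 4
  d = 16: μ(16) · φ(112/16) = 0 · 6 = 0
  d = 28: μ(28) · φ(112/28) = 0 · 2 = 0
  d = 56: μ(56) · φ(112/56) = 0 · 1 = 0
  d = 112: μ(112) · φ(112/112) = 0 · 1 = 0
Summing: (μ * φ)(112) = 48 + -24 + 0 + -8 + 0 + 4 + 0 + 0 + 0 + 0 = 20.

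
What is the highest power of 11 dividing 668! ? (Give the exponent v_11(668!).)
v_11(668!) = 65

Legendre's formula: v_p(n!) = Σ_{k ≥ 1} ⌊n / p^k⌋. For p = 11, n = 668, the terms are:
  ⌊668/11^1⌋ = ⌊668/11⌋ = 60
  ⌊668/11^2⌋ = ⌊668/121⌋ = 5
(the next term ⌊668/11^3⌋ = 0, terminating the sum). Summing: v_11(668!) = 60 + 5 = 65.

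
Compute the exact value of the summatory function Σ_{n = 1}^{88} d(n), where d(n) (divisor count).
Σ_{n ≤ 88} d(n) = 411

Compute d(n) for each 1 ≤ n ≤ 88: d(1) = 1, d(2) = 2, d(3) = 2, d(4) = 3, d(5) = 2, d(6) = 4, d(7) = 2, d(8) = 4, d(9) = 3, d(10) = 4, d(11) = 2, d(12) = 6, d(13) = 2, d(14) = 4, d(15) = 4, d(16) = 5, d(17) = 2, d(18) = 6, d(19) = 2, d(20) = 6, d(21) = 4, d(22) = 4, d(23) = 2, d(24) = 8, d(25) = 3, d(26) = 4, d(27) = 4, d(28) = 6, d(29) = 2, d(30) = 8, d(31) = 2, d(32) = 6, d(33) = 4, d(34) = 4, d(35) = 4, d(36) = 9, d(37) = 2, d(38) = 4, d(39) = 4, d(40) = 8, d(41) = 2, d(42) = 8, d(43) = 2, d(44) = 6, d(45) = 6, d(46) = 4, d(47) = 2, d(48) = 10, d(49) = 3, d(50) = 6, d(51) = 4, d(52) = 6, d(53) = 2, d(54) = 8, d(55) = 4, d(56) = 8, d(57) = 4, d(58) = 4, d(59) = 2, d(60) = 12, d(61) = 2, d(62) = 4, d(63) = 6, d(64) = 7, d(65) = 4, d(66) = 8, d(67) = 2, d(68) = 6, d(69) = 4, d(70) = 8, d(71) = 2, d(72) = 12, d(73) = 2, d(74) = 4, d(75) = 6, d(76) = 6, d(77) = 4, d(78) = 8, d(79) = 2, d(80) = 10, d(81) = 5, d(82) = 4, d(83) = 2, d(84) = 12, d(85) = 4, d(86) = 4, d(87) = 4, d(88) = 8. Summing all 88 values: 411. (Dirichlet's divisor formula: Σ_{n ≤ x} d(n) = x ln(x) + (2γ − 1) x + O(√x). For x = 88, the asymptotic estimate is ≈ 407.60.)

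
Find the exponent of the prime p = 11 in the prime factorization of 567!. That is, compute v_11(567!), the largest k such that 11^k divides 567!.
v_11(567!) = 55

Legendre's formula: v_p(n!) = Σ_{k ≥ 1} ⌊n / p^k⌋. For p = 11, n = 567, the terms are:
  ⌊567/11^1⌋ = ⌊567/11⌋ = 51
  ⌊567/11^2⌋ = ⌊567/121⌋ = 4
(the next term ⌊567/11^3⌋ = 0, terminating the sum). Summing: v_11(567!) = 51 + 4 = 55.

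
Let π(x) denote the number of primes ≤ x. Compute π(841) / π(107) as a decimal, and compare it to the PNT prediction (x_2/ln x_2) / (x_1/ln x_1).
π(841)/π(107) = 146/28 ≈ 5.2143;  PNT prediction ≈ 5.4536.

π(107) = 28 and π(841) = 146, so π(841)/π(107) ≈ 5.2143. The PNT-predicted ratio is (841/ln(841)) / (107/ln(107)) ≈ 5.4536. The two agree to within a few percent, as expected.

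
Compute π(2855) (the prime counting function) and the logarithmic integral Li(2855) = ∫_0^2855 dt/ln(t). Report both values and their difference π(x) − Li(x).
π(2855) = 414;  Li(2855) ≈ 424.59;  π(x) − Li(x) ≈ -10.59.

Direct count of primes ≤ 2855 gives π(2855) = 414. Numerical evaluation of the logarithmic integral gives Li(2855) ≈ 424.59. The difference π(x) − Li(x) ≈ -10.59 is typically negative for small/moderate x (Li(x) overestimates), though Littlewood's theorem shows this sign changes infinitely often.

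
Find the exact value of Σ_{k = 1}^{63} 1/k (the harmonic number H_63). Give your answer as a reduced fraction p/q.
H_63 = 310559566510213034489743057/65681493561267903750631200

Direct summation: H_63 = 1 + 1/2 + ... + 1/63. The least common denominator is lcm(1, ..., 63) = 591133442051411133755680800; over this denominator the numerator is 591133442051411133755680800 + 295566721025705566877840400 + 197044480683803711251893600 + 147783360512852783438920200 + 118226688410282226751136160 + 98522240341901855625946800 + 84447634578773019107954400 + 73891680256426391719460100 + 65681493561267903750631200 + 59113344205141113375568080 + 53739403822855557614152800 + 49261120170950927812973400 + 45471803234723933365821600 + 42223817289386509553977200 + 39408896136760742250378720 + 36945840128213195859730050 + 34772555414788890220922400 + 32840746780633951875315600 + 31112286423758480723983200 + 29556672102570556687784040 + 28149211526257673035984800 + 26869701911427778807076400 + 25701454002235266685029600 + 24630560085475463906486700 + 23645337682056445350227232 + 22735901617361966682910800 + 21893831187089301250210400 + 21111908644693254776988600 + 20383911794876245991575200 + 19704448068380371125189360 + 19068820711335843024376800 + 18472920064106597929865025 + 17913134607618519204717600 + 17386277707394445110461200 + 16889526915754603821590880 + 16420373390316975937657800 + 15976579514903003615018400 + 15556143211879240361991600 + 15157267744907977788607200 + 14778336051285278343892020 + 14417888830522222774528800 + 14074605763128836517992400 + 13747289350032817064085600 + 13434850955713889403538200 + 13136298712253580750126240 + 12850727001117633342514800 + 12577307277689598590546400 + 12315280042737731953243350 + 12063947796967574158279200 + 11822668841028222675113616 + 11590851804929630073640800 + 11367950808680983341455400 + 11153461170781342146333600 + 10946915593544650625105200 + 10747880764571111522830560 + 10555954322346627388494300 + 10370762141252826907994400 + 10191955897438122995787600 + 10019210882227307351791200 + 9852224034190185562594680 + 9690712164777231700912800 + 9534410355667921512188400 + 9383070508752557678661600 = 2795036098591917310407687513, so H_63 = 2795036098591917310407687513/591133442051411133755680800; reducing by gcd(2795036098591917310407687513, 591133442051411133755680800) = 9 gives 310559566510213034489743057/65681493561267903750631200 ≈ 4.72827. (The PNT-adjacent estimate ln(63) + γ ≈ 4.72035 matches within O(1/n).)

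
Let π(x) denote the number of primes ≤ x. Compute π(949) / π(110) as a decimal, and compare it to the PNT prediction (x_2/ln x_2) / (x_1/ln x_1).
π(949)/π(110) = 161/29 ≈ 5.5517;  PNT prediction ≈ 5.9154.

π(110) = 29 and π(949) = 161, so π(949)/π(110) ≈ 5.5517. The PNT-predicted ratio is (949/ln(949)) / (110/ln(110)) ≈ 5.9154. The two agree to within a few percent, as expected.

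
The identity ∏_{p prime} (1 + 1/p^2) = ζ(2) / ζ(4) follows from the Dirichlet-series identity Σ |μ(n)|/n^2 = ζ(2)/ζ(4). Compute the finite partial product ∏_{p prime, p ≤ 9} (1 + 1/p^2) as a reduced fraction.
∏ = 650/441

The primes p ≤ 9 are [2, 3, 5, 7]. For each, (1 + 1/p^2) = (p^2 + 1)/p^2. Multiplying these fractions over p ∈ [2, 3, 5, 7] gives 650/441. (In the limit P → ∞ this tends to ζ(2)/ζ(4).)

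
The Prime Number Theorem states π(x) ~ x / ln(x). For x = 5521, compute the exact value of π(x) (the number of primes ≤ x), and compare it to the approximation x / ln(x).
π(5521) = 730;  x/ln(x) ≈ 640.76;  relative error ≈ 12.22%.

Directly count primes up to 5521: π(5521) = 730. The PNT approximation gives 5521/ln(5521) ≈ 5521/8.61631 ≈ 640.76. Relative error (π(x) − x/ln(x)) / π(x) ≈ 12.22%; the approximation is known to undercount slightly (Li(x) is a better estimate).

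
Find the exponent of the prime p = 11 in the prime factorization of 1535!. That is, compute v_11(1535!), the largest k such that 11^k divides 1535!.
v_11(1535!) = 152

Legendre's formula: v_p(n!) = Σ_{k ≥ 1} ⌊n / p^k⌋. For p = 11, n = 1535, the terms are:
  ⌊1535/11^1⌋ = ⌊1535/11⌋ = 139
  ⌊1535/11^2⌋ = ⌊1535/121⌋ = 12
  ⌊1535/11^3⌋ = ⌊1535/1331⌋ = 1
(the next term ⌊1535/11^4⌋ = 0, terminating the sum). Summing: v_11(1535!) = 139 + 12 + 1 = 152.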